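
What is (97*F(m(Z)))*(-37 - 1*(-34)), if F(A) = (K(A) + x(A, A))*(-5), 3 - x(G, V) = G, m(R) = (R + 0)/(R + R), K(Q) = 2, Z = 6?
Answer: 13095/2 ≈ 6547.5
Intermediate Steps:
m(R) = ½ (m(R) = R/((2*R)) = R*(1/(2*R)) = ½)
x(G, V) = 3 - G
F(A) = -25 + 5*A (F(A) = (2 + (3 - A))*(-5) = (5 - A)*(-5) = -25 + 5*A)
(97*F(m(Z)))*(-37 - 1*(-34)) = (97*(-25 + 5*(½)))*(-37 - 1*(-34)) = (97*(-25 + 5/2))*(-37 + 34) = (97*(-45/2))*(-3) = -4365/2*(-3) = 13095/2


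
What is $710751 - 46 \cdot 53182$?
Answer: $-1735621$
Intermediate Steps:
$710751 - 46 \cdot 53182 = 710751 - 2446372 = -1735621$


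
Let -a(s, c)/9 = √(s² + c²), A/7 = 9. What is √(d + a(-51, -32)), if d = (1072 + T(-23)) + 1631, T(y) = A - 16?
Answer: √(2750 - 45*√145) ≈ 46.991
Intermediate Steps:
A = 63 (A = 7*9 = 63)
T(y) = 47 (T(y) = 63 - 16 = 47)
d = 2750 (d = (1072 + 47) + 1631 = 1119 + 1631 = 2750)
a(s, c) = -9*√(c² + s²) (a(s, c) = -9*√(s² + c²) = -9*√(c² + s²))
√(d + a(-51, -32)) = √(2750 - 9*√((-32)² + (-51)²)) = √(2750 - 9*√(1024 + 2601)) = √(2750 - 45*√145)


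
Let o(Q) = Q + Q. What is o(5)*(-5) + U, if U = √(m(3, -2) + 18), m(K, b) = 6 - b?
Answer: -50 + √26 ≈ -44.901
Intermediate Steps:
o(Q) = 2*Q
U = √26 (U = √((6 - 1*(-2)) + 18) = √((6 + 2) + 18) = √(8 + 18) = √26 ≈ 5.0990)
o(5)*(-5) + U = (2*5)*(-5) + √26 = 10*(-5) + √26 = -50 + √26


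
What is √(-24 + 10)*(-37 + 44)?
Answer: 7*I*√14 ≈ 26.192*I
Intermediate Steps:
√(-24 + 10)*(-37 + 44) = √(-14)*7 = (I*√14)*7 = 7*I*√14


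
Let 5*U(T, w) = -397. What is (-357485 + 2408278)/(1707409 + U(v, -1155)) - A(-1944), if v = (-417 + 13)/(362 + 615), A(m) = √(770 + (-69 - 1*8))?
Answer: 10253965/8536648 - 3*√77 ≈ -25.124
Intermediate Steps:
A(m) = 3*√77 (A(m) = √(770 + (-69 - 8)) = √(770 - 77) = √693 = 3*√77)
v = -404/977 ≈ -0.41351
U(T, w) = -397/5 (U(T, w) = (⅕)*(-397) = -397/5)
(-357485 + 2408278)/(1707409 + U(v, -1155)) - A(-1944) = (-357485 + 2408278)/(1707409 - 397/5) - 3*√77 = 2050793/(8536648/5) - 3*√77 = 2050793*(5/8536648) - 3*√77 = 10253965/8536648 - 3*√77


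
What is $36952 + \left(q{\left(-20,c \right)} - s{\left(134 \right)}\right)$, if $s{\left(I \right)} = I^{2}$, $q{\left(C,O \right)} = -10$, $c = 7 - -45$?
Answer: $18986$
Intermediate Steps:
$c = 52$ ($c = 7 + 45 = 52$)
$36952 + \left(q{\left(-20,c \right)} - s{\left(134 \right)}\right) = 36952 - 17966 = 18986$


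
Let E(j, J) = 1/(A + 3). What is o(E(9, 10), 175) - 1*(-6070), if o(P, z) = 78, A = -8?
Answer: 6148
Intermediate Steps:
E(j, J) = -1/5 (E(j, J) = 1/(-8 + 3) = 1/(-5) = -1/5)
o(E(9, 10), 175) - 1*(-6070) = 78 - 1*(-6070) = 78 + 6070 = 6148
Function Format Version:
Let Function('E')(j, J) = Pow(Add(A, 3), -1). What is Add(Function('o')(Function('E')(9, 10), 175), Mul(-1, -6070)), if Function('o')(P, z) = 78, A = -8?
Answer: 6148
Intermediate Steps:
Function('E')(j, J) = Rational(-1, 5) (Function('E')(j, J) = Pow(Add(-8, 3), -1) = Pow(-5, -1) = Rational(-1, 5))
Add(Function('o')(Function('E')(9, 10), 175), Mul(-1, -6070)) = Add(78, Mul(-1, -6070)) = Add(78, 6070) = 6148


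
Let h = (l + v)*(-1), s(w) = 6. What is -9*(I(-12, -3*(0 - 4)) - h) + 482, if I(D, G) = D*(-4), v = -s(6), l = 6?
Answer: 50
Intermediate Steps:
v = -6 (v = -1*6 = -6)
h = 0 (h = (6 - 6)*(-1) = 0*(-1) = 0)
I(D, G) = -4*D
-9*(I(-12, -3*(0 - 4)) - h) + 482 = -9*(-4*(-12) - 1*0) + 482 = -9*(48 + 0) + 482 = -9*48 + 482 = -432 + 482 = 50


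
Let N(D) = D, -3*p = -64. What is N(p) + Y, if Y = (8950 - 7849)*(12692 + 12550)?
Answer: 83374390/3 ≈ 2.7791e+7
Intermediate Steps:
p = 64/3 (p = -1/3*(-64) = 64/3 ≈ 21.333)
Y = 27791442 (Y = 1101*25242 = 27791442)
N(p) + Y = 64/3 + 27791442 = 83374390/3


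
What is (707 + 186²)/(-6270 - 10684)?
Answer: -35303/16954 ≈ -2.0823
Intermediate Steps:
(707 + 186²)/(-6270 - 10684) = (707 + 34596)/(-16954) = 35303*(-1/16954) = -35303/16954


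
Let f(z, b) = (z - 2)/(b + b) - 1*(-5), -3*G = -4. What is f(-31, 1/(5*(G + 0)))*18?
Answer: -1890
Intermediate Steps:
G = 4/3 (G = -1/3*(-4) = 4/3 ≈ 1.3333)
f(z, b) = 5 + (-2 + z)/(2*b) (f(z, b) = (-2 + z)/((2*b)) + 5 = (-2 + z)*(1/(2*b)) + 5 = (-2 + z)/(2*b) + 5 = 5 + (-2 + z)/(2*b))
f(-31, 1/(5*(G + 0)))*18 = ((-2 - 31 + 10/((5*(4/3 + 0))))/(2*(1/(5*(4/3 + 0)))))*18 = ((-2 - 31 + 10/((5*(4/3))))/(2*(1/(5*(4/3)))))*18 = ((-2 - 31 + 10/(20/3))/(2*(1/(20/3))))*18 = ((-2 - 31 + 10*(3/20))/(2*(3/20)))*18 = ((1/2)*(20/3)*(-2 - 31 + 3/2))*18 = ((1/2)*(20/3)*(-63/2))*18 = -105*18 = -1890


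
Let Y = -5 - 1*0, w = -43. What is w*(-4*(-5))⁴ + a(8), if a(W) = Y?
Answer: -6880005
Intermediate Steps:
Y = -5 (Y = -5 + 0 = -5)
a(W) = -5
w*(-4*(-5))⁴ + a(8) = -43*(-4*(-5))⁴ - 5 = -43*20⁴ - 5 = -43*160000 - 5 = -6880000 - 5 = -6880005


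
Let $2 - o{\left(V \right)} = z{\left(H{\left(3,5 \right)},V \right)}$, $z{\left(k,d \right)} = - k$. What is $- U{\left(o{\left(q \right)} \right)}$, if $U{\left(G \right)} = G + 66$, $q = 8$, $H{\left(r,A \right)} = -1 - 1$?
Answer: $-66$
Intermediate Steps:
$H{\left(r,A \right)} = -2$
$o{\left(V \right)} = 0$ ($o{\left(V \right)} = 2 - \left(-1\right) \left(-2\right) = 2 - 2 = 0$)
$U{\left(G \right)} = 66 + G$
$- U{\left(o{\left(q \right)} \right)} = - (66 + 0) = \left(-1\right) 66 = -66$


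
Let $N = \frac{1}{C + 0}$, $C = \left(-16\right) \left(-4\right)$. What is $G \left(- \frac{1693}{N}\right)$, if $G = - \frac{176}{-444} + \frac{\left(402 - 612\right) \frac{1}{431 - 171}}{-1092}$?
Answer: $- \frac{807208856}{18759} \approx -43031.0$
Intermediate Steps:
$C = 64$
$N = \frac{1}{64}$ ($N = \frac{1}{64 + 0} = \frac{1}{64} \approx 0.015625$)
$G = \frac{59599}{150072}$ ($G = \left(-176\right) \left(- \frac{1}{444}\right) + - \frac{210}{260} \left(- \frac{1}{1092}\right) = \frac{44}{111} + \left(-210\right) \frac{1}{260} \left(- \frac{1}{1092}\right) = \frac{44}{111} - - \frac{1}{1352} = \frac{44}{111} + \frac{1}{1352} = \frac{59599}{150072} \approx 0.39714$)
$G \left(- \frac{1693}{N}\right) = \frac{59599 \left(- 1693 \frac{1}{\frac{1}{64}}\right)}{150072} = \frac{59599 \left(\left(-1693\right) 64\right)}{150072} = \frac{59599}{150072} \left(-108352\right) = - \frac{807208856}{18759}$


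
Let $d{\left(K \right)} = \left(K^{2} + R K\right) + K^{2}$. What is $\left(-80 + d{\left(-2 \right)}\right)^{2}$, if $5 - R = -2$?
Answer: $7396$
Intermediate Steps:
$R = 7$ ($R = 5 - -2 = 5 + 2 = 7$)
$d{\left(K \right)} = 2 K^{2} + 7 K$ ($d{\left(K \right)} = \left(K^{2} + 7 K\right) + K^{2} = 2 K^{2} + 7 K$)
$\left(-80 + d{\left(-2 \right)}\right)^{2} = \left(-80 - 2 \left(7 + 2 \left(-2\right)\right)\right)^{2} = \left(-80 - 2 \left(7 - 4\right)\right)^{2} = \left(-80 - 6\right)^{2} = \left(-86\right)^{2} = 7396$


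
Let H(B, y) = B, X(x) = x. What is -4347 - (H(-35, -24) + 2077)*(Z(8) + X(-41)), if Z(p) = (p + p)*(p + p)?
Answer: -443377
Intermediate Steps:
Z(p) = 4*p² (Z(p) = (2*p)*(2*p) = 4*p²)
-4347 - (H(-35, -24) + 2077)*(Z(8) + X(-41)) = -4347 - (-35 + 2077)*(4*8² - 41) = -4347 - 2042*(4*64 - 41) = -4347 - 2042*(256 - 41) = -4347 - 2042*215 = -4347 - 1*439030 = -4347 - 439030 = -443377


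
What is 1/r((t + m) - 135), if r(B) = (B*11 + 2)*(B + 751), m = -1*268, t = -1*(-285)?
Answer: -1/820368 ≈ -1.2190e-6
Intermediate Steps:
t = 285
m = -268
r(B) = (2 + 11*B)*(751 + B) (r(B) = (11*B + 2)*(751 + B) = (2 + 11*B)*(751 + B))
1/r((t + m) - 135) = 1/(1502 + 11*((285 - 268) - 135)**2 + 8263*((285 - 268) - 135)) = 1/(1502 + 11*(17 - 135)**2 + 8263*(17 - 135)) = 1/(1502 + 11*(-118)**2 + 8263*(-118)) = 1/(1502 + 11*13924 - 975034) = 1/(1502 + 153164 - 975034) = 1/(-820368) = -1/820368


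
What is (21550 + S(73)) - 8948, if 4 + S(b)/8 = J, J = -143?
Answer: 11426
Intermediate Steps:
S(b) = -1176 (S(b) = -32 + 8*(-143) = -32 - 1144 = -1176)
(21550 + S(73)) - 8948 = (21550 - 1176) - 8948 = 20374 - 8948 = 11426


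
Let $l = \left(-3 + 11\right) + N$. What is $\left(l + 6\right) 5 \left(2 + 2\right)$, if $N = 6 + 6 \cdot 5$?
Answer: $1000$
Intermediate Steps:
$N = 36$ ($N = 6 + 30 = 36$)
$l = 44$ ($l = \left(-3 + 11\right) + 36 = 8 + 36 = 44$)
$\left(l + 6\right) 5 \left(2 + 2\right) = \left(44 + 6\right) 5 \left(2 + 2\right) = 50 \cdot 5 \cdot 4 = 50 \cdot 20 = 1000$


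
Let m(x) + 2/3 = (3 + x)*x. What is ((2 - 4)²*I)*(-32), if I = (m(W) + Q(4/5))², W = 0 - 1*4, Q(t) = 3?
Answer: -46208/9 ≈ -5134.2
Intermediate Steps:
W = -4 (W = 0 - 4 = -4)
m(x) = -⅔ + x*(3 + x) (m(x) = -⅔ + (3 + x)*x = -⅔ + x*(3 + x))
I = 361/9 (I = ((-⅔ + (-4)² + 3*(-4)) + 3)² = ((-⅔ + 16 - 12) + 3)² = (10/3 + 3)² = (19/3)² = 361/9 ≈ 40.111)
((2 - 4)²*I)*(-32) = ((2 - 4)²*(361/9))*(-32) = ((-2)²*(361/9))*(-32) = (4*(361/9))*(-32) = (1444/9)*(-32) = -46208/9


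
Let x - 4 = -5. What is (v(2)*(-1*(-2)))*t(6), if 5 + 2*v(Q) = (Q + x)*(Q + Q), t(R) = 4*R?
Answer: -24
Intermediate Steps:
x = -1 (x = 4 - 5 = -1)
v(Q) = -5/2 + Q*(-1 + Q) (v(Q) = -5/2 + ((Q - 1)*(Q + Q))/2 = -5/2 + ((-1 + Q)*(2*Q))/2 = -5/2 + (2*Q*(-1 + Q))/2 = -5/2 + Q*(-1 + Q))
(v(2)*(-1*(-2)))*t(6) = ((-5/2 + 2² - 1*2)*(-1*(-2)))*(4*6) = ((-5/2 + 4 - 2)*2)*24 = -½*2*24 = -1*24 = -24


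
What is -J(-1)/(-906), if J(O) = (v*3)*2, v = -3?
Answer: -3/151 ≈ -0.019868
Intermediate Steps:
J(O) = -18 (J(O) = -3*3*2 = -9*2 = -18)
-J(-1)/(-906) = -1*(-18)/(-906) = 18*(-1/906) = -3/151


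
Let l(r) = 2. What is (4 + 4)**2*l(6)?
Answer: 128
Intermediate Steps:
(4 + 4)**2*l(6) = (4 + 4)**2*2 = 8**2*2 = 64*2 = 128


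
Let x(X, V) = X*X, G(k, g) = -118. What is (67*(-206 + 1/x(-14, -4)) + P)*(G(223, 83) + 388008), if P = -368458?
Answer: -14530920482885/98 ≈ -1.4827e+11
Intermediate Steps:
x(X, V) = X²
(67*(-206 + 1/x(-14, -4)) + P)*(G(223, 83) + 388008) = (67*(-206 + 1/((-14)²)) - 368458)*(-118 + 388008) = (67*(-206 + 1/196) - 368458)*387890 = (67*(-40375/196) - 368458)*387890 = (-2705125/196 - 368458)*387890 = -74922893/196*387890 = -14530920482885/98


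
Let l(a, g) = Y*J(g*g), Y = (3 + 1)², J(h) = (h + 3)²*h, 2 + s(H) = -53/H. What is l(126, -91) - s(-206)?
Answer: 1873053438803815/206 ≈ 9.0925e+12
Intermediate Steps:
s(H) = -2 - 53/H
J(h) = h*(3 + h)² (J(h) = (3 + h)²*h = h*(3 + h)²)
Y = 16 (Y = 4² = 16)
l(a, g) = 16*g²*(3 + g²)² (l(a, g) = 16*((g*g)*(3 + g*g)²) = 16*(g²*(3 + g²)²) = 16*g²*(3 + g²)²)
l(126, -91) - s(-206) = 16*(-91)²*(3 + (-91)²)² - (-2 - 53/(-206)) = 16*8281*(3 + 8281)² - (-2 - 53*(-1/206)) = 16*8281*8284² - (-2 + 53/206) = 16*8281*68624656 - 1*(-359/206) = 9092492421376 + 359/206 = 1873053438803815/206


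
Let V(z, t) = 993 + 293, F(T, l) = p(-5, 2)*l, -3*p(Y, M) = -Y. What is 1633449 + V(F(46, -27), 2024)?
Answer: 1634735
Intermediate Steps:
p(Y, M) = Y/3 (p(Y, M) = -(-1)*Y/3 = Y/3)
F(T, l) = -5*l/3 (F(T, l) = ((1/3)*(-5))*l = -5*l/3)
V(z, t) = 1286
1633449 + V(F(46, -27), 2024) = 1633449 + 1286 = 1634735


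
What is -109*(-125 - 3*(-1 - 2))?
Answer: 12644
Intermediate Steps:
-109*(-125 - 3*(-1 - 2)) = -109*(-125 - 3*(-3)) = -109*(-125 + 9) = -109*(-116) = 12644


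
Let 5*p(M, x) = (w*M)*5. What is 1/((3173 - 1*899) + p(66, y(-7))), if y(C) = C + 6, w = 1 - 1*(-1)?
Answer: 1/2406 ≈ 0.00041563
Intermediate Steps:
w = 2 (w = 1 + 1 = 2)
y(C) = 6 + C
p(M, x) = 2*M (p(M, x) = ((2*M)*5)/5 = (10*M)/5 = 2*M)
1/((3173 - 1*899) + p(66, y(-7))) = 1/((3173 - 1*899) + 2*66) = 1/((3173 - 899) + 132) = 1/(2274 + 132) = 1/2406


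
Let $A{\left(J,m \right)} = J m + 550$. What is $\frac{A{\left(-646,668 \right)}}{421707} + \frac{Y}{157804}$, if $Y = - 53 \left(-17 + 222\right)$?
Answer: $- \frac{72591898867}{66547051428} \approx -1.0908$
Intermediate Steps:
$A{\left(J,m \right)} = 550 + J m$
$Y = -10865$ ($Y = \left(-53\right) 205 = -10865$)
$\frac{A{\left(-646,668 \right)}}{421707} + \frac{Y}{157804} = \frac{550 - 431528}{421707} - \frac{10865}{157804} = \left(550 - 431528\right) \frac{1}{421707} - \frac{10865}{157804} = \left(-430978\right) \frac{1}{421707} - \frac{10865}{157804} = - \frac{430978}{421707} - \frac{10865}{157804} = - \frac{72591898867}{66547051428}$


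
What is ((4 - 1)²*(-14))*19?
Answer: -2394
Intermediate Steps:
((4 - 1)²*(-14))*19 = (3²*(-14))*19 = (9*(-14))*19 = -126*19 = -2394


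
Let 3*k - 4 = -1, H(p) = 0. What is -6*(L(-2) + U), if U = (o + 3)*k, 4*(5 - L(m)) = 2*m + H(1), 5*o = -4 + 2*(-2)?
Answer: -222/5 ≈ -44.400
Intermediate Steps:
o = -8/5 (o = (-4 + 2*(-2))/5 = (-4 - 4)/5 = (1/5)*(-8) = -8/5 ≈ -1.6000)
k = 1 (k = 4/3 + (1/3)*(-1) = 4/3 - 1/3 = 1)
L(m) = 5 - m/2 (L(m) = 5 - (2*m + 0)/4 = 5 - m/2)
U = 7/5 (U = (-8/5 + 3)*1 = (7/5)*1 = 7/5 ≈ 1.4000)
-6*(L(-2) + U) = -6*((5 - 1/2*(-2)) + 7/5) = -6*((5 + 1) + 7/5) = -6*(6 + 7/5) = -6*37/5 = -222/5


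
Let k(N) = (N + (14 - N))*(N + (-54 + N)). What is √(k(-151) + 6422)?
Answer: √1438 ≈ 37.921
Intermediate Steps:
k(N) = -756 + 28*N (k(N) = 14*(-54 + 2*N) = -756 + 28*N)
√(k(-151) + 6422) = √((-756 + 28*(-151)) + 6422) = √((-756 - 4228) + 6422) = √(-4984 + 6422) = √1438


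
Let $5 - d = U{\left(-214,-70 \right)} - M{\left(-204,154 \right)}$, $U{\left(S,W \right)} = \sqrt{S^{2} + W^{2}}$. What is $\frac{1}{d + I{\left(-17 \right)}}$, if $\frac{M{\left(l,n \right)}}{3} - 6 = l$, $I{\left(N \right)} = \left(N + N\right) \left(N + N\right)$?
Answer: $\frac{567}{270793} + \frac{2 \sqrt{12674}}{270793} \approx 0.0029253$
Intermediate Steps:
$I{\left(N \right)} = 4 N^{2}$ ($I{\left(N \right)} = 2 N 2 N = 4 N^{2}$)
$M{\left(l,n \right)} = 18 + 3 l$
$d = -589 - 2 \sqrt{12674}$ ($d = 5 - \left(\sqrt{\left(-214\right)^{2} + \left(-70\right)^{2}} - \left(18 + 3 \left(-204\right)\right)\right) = 5 - \left(\sqrt{45796 + 4900} - \left(18 - 612\right)\right) = 5 - \left(\sqrt{50696} - -594\right) = 5 - \left(2 \sqrt{12674} + 594\right) = 5 - \left(594 + 2 \sqrt{12674}\right) = -589 - 2 \sqrt{12674} \approx -814.16$)
$\frac{1}{d + I{\left(-17 \right)}} = \frac{1}{\left(-589 - 2 \sqrt{12674}\right) + 4 \left(-17\right)^{2}} = \frac{1}{\left(-589 - 2 \sqrt{12674}\right) + 4 \cdot 289} = \frac{1}{\left(-589 - 2 \sqrt{12674}\right) + 1156} = \frac{1}{567 - 2 \sqrt{12674}}$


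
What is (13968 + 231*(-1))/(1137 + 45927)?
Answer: 4579/15688 ≈ 0.29188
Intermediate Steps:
(13968 + 231*(-1))/(1137 + 45927) = (13968 - 231)/47064 = 13737*(1/47064) = 4579/15688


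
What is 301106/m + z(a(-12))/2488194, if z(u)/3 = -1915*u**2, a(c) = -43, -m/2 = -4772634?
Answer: -1397853429358/329867757861 ≈ -4.2376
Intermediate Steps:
m = 9545268 (m = -2*(-4772634) = 9545268)
z(u) = -5745*u**2 (z(u) = 3*(-1915*u**2) = -5745*u**2)
301106/m + z(a(-12))/2488194 = 301106/9545268 - 5745*(-43)**2/2488194 = 301106*(1/9545268) - 5745*1849*(1/2488194) = 150553/4772634 - 10622505*1/2488194 = 150553/4772634 - 3540835/829398 = -1397853429358/329867757861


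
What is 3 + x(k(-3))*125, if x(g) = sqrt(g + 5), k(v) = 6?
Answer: 3 + 125*sqrt(11) ≈ 417.58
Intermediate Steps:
x(g) = sqrt(5 + g)
3 + x(k(-3))*125 = 3 + sqrt(5 + 6)*125 = 3 + sqrt(11)*125 = 3 + 125*sqrt(11)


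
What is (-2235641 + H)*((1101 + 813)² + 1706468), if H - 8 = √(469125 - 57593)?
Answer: -12005045163912 + 10739728*√102883 ≈ -1.2002e+13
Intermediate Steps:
H = 8 + 2*√102883 (H = 8 + √(469125 - 57593) = 8 + √411532 = 8 + 2*√102883 ≈ 649.51)
(-2235641 + H)*((1101 + 813)² + 1706468) = (-2235641 + (8 + 2*√102883))*((1101 + 813)² + 1706468) = (-2235633 + 2*√102883)*(1914² + 1706468) = (-2235633 + 2*√102883)*(3663396 + 1706468) = (-2235633 + 2*√102883)*5369864 = -12005045163912 + 10739728*√102883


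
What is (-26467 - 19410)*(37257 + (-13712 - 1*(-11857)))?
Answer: -1624137554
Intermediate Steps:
(-26467 - 19410)*(37257 + (-13712 - 1*(-11857))) = -45877*(37257 + (-13712 + 11857)) = -45877*(37257 - 1855) = -45877*35402 = -1624137554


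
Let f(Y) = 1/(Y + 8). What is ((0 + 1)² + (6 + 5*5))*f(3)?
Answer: 32/11 ≈ 2.9091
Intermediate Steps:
f(Y) = 1/(8 + Y)
((0 + 1)² + (6 + 5*5))*f(3) = ((0 + 1)² + (6 + 5*5))/(8 + 3) = (1² + (6 + 25))/11 = (1 + 31)*(1/11) = 32*(1/11) = 32/11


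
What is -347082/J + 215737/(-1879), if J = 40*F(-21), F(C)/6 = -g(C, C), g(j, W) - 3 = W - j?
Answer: 82806073/225480 ≈ 367.24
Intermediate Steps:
g(j, W) = 3 + W - j (g(j, W) = 3 + (W - j) = 3 + W - j)
F(C) = -18 (F(C) = 6*(-(3 + C - C)) = 6*(-1*3) = 6*(-3) = -18)
J = -720 (J = 40*(-18) = -720)
-347082/J + 215737/(-1879) = -347082/(-720) + 215737/(-1879) = -347082*(-1/720) + 215737*(-1/1879) = 57847/120 - 215737/1879 = 82806073/225480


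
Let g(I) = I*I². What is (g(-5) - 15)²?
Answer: 19600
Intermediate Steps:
g(I) = I³
(g(-5) - 15)² = ((-5)³ - 15)² = (-125 - 15)² = (-140)² = 19600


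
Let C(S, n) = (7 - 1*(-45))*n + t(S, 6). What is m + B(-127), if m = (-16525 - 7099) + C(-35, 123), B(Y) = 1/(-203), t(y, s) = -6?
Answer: -3498503/203 ≈ -17234.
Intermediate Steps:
C(S, n) = -6 + 52*n (C(S, n) = (7 - 1*(-45))*n - 6 = (7 + 45)*n - 6 = 52*n - 6 = -6 + 52*n)
B(Y) = -1/203
m = -17234 (m = (-16525 - 7099) + (-6 + 52*123) = -23624 + (-6 + 6396) = -23624 + 6390 = -17234)
m + B(-127) = -17234 - 1/203 = -3498503/203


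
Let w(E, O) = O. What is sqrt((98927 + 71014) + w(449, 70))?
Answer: sqrt(170011) ≈ 412.32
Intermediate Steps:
sqrt((98927 + 71014) + w(449, 70)) = sqrt((98927 + 71014) + 70) = sqrt(169941 + 70) = sqrt(170011)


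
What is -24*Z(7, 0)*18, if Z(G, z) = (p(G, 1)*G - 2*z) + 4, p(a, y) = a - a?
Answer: -1728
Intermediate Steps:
p(a, y) = 0
Z(G, z) = 4 - 2*z (Z(G, z) = (0*G - 2*z) + 4 = (0 - 2*z) + 4 = -2*z + 4 = 4 - 2*z)
-24*Z(7, 0)*18 = -24*(4 - 2*0)*18 = -24*(4 + 0)*18 = -24*4*18 = -96*18 = -1728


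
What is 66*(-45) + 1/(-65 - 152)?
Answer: -644491/217 ≈ -2970.0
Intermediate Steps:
66*(-45) + 1/(-65 - 152) = -2970 + 1/(-217) = -2970 - 1/217 = -644491/217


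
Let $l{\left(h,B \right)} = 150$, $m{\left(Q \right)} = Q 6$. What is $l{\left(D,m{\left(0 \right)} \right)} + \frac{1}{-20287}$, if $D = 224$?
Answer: $\frac{3043049}{20287} \approx 150.0$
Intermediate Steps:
$m{\left(Q \right)} = 6 Q$
$l{\left(D,m{\left(0 \right)} \right)} + \frac{1}{-20287} = 150 + \frac{1}{-20287} = 150 - \frac{1}{20287} = \frac{3043049}{20287}$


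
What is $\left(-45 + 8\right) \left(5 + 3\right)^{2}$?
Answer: $-2368$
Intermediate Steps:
$\left(-45 + 8\right) \left(5 + 3\right)^{2} = - 37 \cdot 8^{2} = \left(-37\right) 64 = -2368$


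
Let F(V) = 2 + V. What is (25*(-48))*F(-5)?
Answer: 3600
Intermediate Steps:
(25*(-48))*F(-5) = (25*(-48))*(2 - 5) = -1200*(-3) = 3600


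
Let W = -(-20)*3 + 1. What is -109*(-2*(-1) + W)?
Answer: -6867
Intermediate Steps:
W = 61 (W = -4*(-15) + 1 = 60 + 1 = 61)
-109*(-2*(-1) + W) = -109*(-2*(-1) + 61) = -109*(2 + 61) = -109*63 = -6867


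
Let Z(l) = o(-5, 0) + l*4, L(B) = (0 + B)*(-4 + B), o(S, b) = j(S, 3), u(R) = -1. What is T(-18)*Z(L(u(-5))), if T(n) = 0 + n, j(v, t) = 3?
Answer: -414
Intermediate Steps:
T(n) = n
o(S, b) = 3
L(B) = B*(-4 + B)
Z(l) = 3 + 4*l (Z(l) = 3 + l*4 = 3 + 4*l)
T(-18)*Z(L(u(-5))) = -18*(3 + 4*(-(-4 - 1))) = -18*(3 + 4*(-1*(-5))) = -18*(3 + 4*5) = -18*(3 + 20) = -18*23 = -414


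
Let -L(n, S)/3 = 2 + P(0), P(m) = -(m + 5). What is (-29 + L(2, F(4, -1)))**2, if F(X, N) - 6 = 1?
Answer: 400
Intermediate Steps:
P(m) = -5 - m (P(m) = -(5 + m) = -5 - m)
F(X, N) = 7 (F(X, N) = 6 + 1 = 7)
L(n, S) = 9 (L(n, S) = -3*(2 + (-5 - 1*0)) = -3*(2 + (-5 + 0)) = -3*(2 - 5) = -3*(-3) = 9)
(-29 + L(2, F(4, -1)))**2 = (-29 + 9)**2 = (-20)**2 = 400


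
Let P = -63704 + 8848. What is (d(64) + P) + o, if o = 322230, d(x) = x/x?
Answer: 267375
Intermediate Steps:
d(x) = 1
P = -54856
(d(64) + P) + o = (1 - 54856) + 322230 = -54855 + 322230 = 267375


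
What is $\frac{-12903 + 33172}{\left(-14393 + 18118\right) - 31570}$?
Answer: $- \frac{20269}{27845} \approx -0.72792$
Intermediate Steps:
$\frac{-12903 + 33172}{\left(-14393 + 18118\right) - 31570} = \frac{20269}{3725 - 31570} = \frac{20269}{-27845} = 20269 \left(- \frac{1}{27845}\right) = - \frac{20269}{27845}$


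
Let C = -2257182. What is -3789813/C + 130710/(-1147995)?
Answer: 10013950903/6398107778 ≈ 1.5651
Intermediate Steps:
-3789813/C + 130710/(-1147995) = -3789813/(-2257182) + 130710/(-1147995) = -3789813*(-1/2257182) + 130710*(-1/1147995) = 1263271/752394 - 8714/76533 = 10013950903/6398107778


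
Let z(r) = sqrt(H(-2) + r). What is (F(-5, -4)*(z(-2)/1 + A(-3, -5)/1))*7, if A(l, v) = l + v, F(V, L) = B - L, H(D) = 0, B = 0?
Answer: -224 + 28*I*sqrt(2) ≈ -224.0 + 39.598*I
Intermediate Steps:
F(V, L) = -L (F(V, L) = 0 - L = -L)
z(r) = sqrt(r) (z(r) = sqrt(0 + r) = sqrt(r))
(F(-5, -4)*(z(-2)/1 + A(-3, -5)/1))*7 = ((-1*(-4))*(sqrt(-2)/1 + (-3 - 5)/1))*7 = (4*((I*sqrt(2))*1 - 8*1))*7 = (4*(I*sqrt(2) - 8))*7 = (4*(-8 + I*sqrt(2)))*7 = (-32 + 4*I*sqrt(2))*7 = -224 + 28*I*sqrt(2)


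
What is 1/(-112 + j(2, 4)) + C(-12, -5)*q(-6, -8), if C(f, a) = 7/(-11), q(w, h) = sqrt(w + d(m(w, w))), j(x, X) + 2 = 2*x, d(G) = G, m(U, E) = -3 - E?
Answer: -1/110 - 7*I*sqrt(3)/11 ≈ -0.0090909 - 1.1022*I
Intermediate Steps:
j(x, X) = -2 + 2*x
q(w, h) = I*sqrt(3) (q(w, h) = sqrt(w + (-3 - w)) = sqrt(-3) = I*sqrt(3))
C(f, a) = -7/11 (C(f, a) = 7*(-1/11) = -7/11)
1/(-112 + j(2, 4)) + C(-12, -5)*q(-6, -8) = 1/(-112 + (-2 + 2*2)) - 7*I*sqrt(3)/11 = 1/(-112 + (-2 + 4)) - 7*I*sqrt(3)/11 = 1/(-112 + 2) - 7*I*sqrt(3)/11 = 1/(-110) - 7*I*sqrt(3)/11 = -1/110 - 7*I*sqrt(3)/11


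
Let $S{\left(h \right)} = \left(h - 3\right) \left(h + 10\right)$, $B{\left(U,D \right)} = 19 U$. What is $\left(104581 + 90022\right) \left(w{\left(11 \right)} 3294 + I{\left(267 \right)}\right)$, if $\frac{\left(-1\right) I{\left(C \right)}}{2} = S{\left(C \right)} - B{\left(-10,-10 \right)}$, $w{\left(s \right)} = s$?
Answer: $-21484560406$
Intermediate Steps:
$S{\left(h \right)} = \left(-3 + h\right) \left(10 + h\right)$
$I{\left(C \right)} = -320 - 14 C - 2 C^{2}$ ($I{\left(C \right)} = - 2 \left(\left(-30 + C^{2} + 7 C\right) - 19 \left(-10\right)\right) = - 2 \left(\left(-30 + C^{2} + 7 C\right) - -190\right) = - 2 \left(\left(-30 + C^{2} + 7 C\right) + 190\right) = - 2 \left(160 + C^{2} + 7 C\right) = -320 - 14 C - 2 C^{2}$)
$\left(104581 + 90022\right) \left(w{\left(11 \right)} 3294 + I{\left(267 \right)}\right) = \left(104581 + 90022\right) \left(11 \cdot 3294 - \left(4058 + 142578\right)\right) = 194603 \left(36234 - 146636\right) = 194603 \left(-110402\right) = -21484560406$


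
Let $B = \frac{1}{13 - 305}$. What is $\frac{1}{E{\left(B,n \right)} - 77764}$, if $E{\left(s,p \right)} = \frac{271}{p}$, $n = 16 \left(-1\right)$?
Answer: $- \frac{16}{1244495} \approx -1.2857 \cdot 10^{-5}$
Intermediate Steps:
$n = -16$
$B = - \frac{1}{292}$ ($B = \frac{1}{-292} = - \frac{1}{292} \approx -0.0034247$)
$\frac{1}{E{\left(B,n \right)} - 77764} = \frac{1}{\frac{271}{-16} - 77764} = \frac{1}{271 \left(- \frac{1}{16}\right) - 77764} = \frac{1}{- \frac{271}{16} - 77764} = \frac{1}{- \frac{1244495}{16}} = - \frac{16}{1244495}$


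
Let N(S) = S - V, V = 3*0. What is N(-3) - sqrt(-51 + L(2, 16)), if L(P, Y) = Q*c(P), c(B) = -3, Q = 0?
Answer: -3 - I*sqrt(51) ≈ -3.0 - 7.1414*I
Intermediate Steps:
L(P, Y) = 0 (L(P, Y) = 0*(-3) = 0)
V = 0
N(S) = S (N(S) = S - 1*0 = S + 0 = S)
N(-3) - sqrt(-51 + L(2, 16)) = -3 - sqrt(-51 + 0) = -3 - sqrt(-51) = -3 - I*sqrt(51)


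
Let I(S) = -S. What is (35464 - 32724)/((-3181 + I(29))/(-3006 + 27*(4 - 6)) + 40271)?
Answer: 279480/4107749 ≈ 0.068037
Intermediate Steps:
(35464 - 32724)/((-3181 + I(29))/(-3006 + 27*(4 - 6)) + 40271) = (35464 - 32724)/((-3181 - 1*29)/(-3006 + 27*(4 - 6)) + 40271) = 2740/((-3181 - 29)/(-3006 + 27*(-2)) + 40271) = 2740/(-3210/(-3006 - 54) + 40271) = 2740/(-3210/(-3060) + 40271) = 2740/(-3210*(-1/3060) + 40271) = 2740/(107/102 + 40271) = 2740/(4107749/102) = 2740*(102/4107749) = 279480/4107749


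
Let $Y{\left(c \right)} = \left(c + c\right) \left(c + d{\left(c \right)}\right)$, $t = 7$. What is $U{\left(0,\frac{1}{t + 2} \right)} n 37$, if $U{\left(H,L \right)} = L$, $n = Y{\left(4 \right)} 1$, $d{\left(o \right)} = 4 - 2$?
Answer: $\frac{592}{3} \approx 197.33$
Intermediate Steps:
$d{\left(o \right)} = 2$ ($d{\left(o \right)} = 4 - 2 = 2$)
$Y{\left(c \right)} = 2 c \left(2 + c\right)$ ($Y{\left(c \right)} = \left(c + c\right) \left(c + 2\right) = 2 c \left(2 + c\right)$)
$n = 48$ ($n = 2 \cdot 4 \left(2 + 4\right) 1 = 2 \cdot 4 \cdot 6 \cdot 1 = 48 \cdot 1 = 48$)
$U{\left(0,\frac{1}{t + 2} \right)} n 37 = \frac{1}{7 + 2} \cdot 48 \cdot 37 = \frac{1}{9} \cdot 48 \cdot 37 = \frac{16}{3} \cdot 37 = \frac{592}{3}$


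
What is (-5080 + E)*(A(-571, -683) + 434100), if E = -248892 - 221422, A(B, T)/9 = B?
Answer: -203925485634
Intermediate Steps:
A(B, T) = 9*B
E = -470314
(-5080 + E)*(A(-571, -683) + 434100) = (-5080 - 470314)*(9*(-571) + 434100) = -475394*(-5139 + 434100) = -475394*428961 = -203925485634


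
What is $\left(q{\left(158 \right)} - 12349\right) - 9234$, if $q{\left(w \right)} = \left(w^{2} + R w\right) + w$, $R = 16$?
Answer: $6067$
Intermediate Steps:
$q{\left(w \right)} = w^{2} + 17 w$ ($q{\left(w \right)} = \left(w^{2} + 16 w\right) + w = w^{2} + 17 w$)
$\left(q{\left(158 \right)} - 12349\right) - 9234 = \left(158 \left(17 + 158\right) - 12349\right) - 9234 = \left(158 \cdot 175 - 12349\right) - 9234 = \left(27650 - 12349\right) - 9234 = 15301 - 9234 = 6067$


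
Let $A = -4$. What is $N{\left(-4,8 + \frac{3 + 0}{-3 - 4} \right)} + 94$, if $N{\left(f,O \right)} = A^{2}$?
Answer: $110$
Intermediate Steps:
$N{\left(f,O \right)} = 16$ ($N{\left(f,O \right)} = \left(-4\right)^{2} = 16$)
$N{\left(-4,8 + \frac{3 + 0}{-3 - 4} \right)} + 94 = 16 + 94 = 110$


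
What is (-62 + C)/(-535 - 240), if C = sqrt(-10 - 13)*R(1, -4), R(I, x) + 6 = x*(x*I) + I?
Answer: 2/25 - 11*I*sqrt(23)/775 ≈ 0.08 - 0.06807*I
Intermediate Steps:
R(I, x) = -6 + I + I*x**2 (R(I, x) = -6 + (x*(x*I) + I) = -6 + (x*(I*x) + I) = -6 + (I*x**2 + I) = -6 + (I + I*x**2) = -6 + I + I*x**2)
C = 11*I*sqrt(23) (C = sqrt(-10 - 13)*(-6 + 1 + 1*(-4)**2) = sqrt(-23)*(-6 + 1 + 1*16) = (I*sqrt(23))*(-6 + 1 + 16) = (I*sqrt(23))*11 = 11*I*sqrt(23) ≈ 52.754*I)
(-62 + C)/(-535 - 240) = (-62 + 11*I*sqrt(23))/(-535 - 240) = (-62 + 11*I*sqrt(23))/(-775) = (-62 + 11*I*sqrt(23))*(-1/775) = 2/25 - 11*I*sqrt(23)/775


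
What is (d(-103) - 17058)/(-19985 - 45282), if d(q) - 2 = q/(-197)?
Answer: 3359929/12857599 ≈ 0.26132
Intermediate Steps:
d(q) = 2 - q/197 (d(q) = 2 + q/(-197) = 2 + q*(-1/197) = 2 - q/197)
(d(-103) - 17058)/(-19985 - 45282) = ((2 - 1/197*(-103)) - 17058)/(-19985 - 45282) = ((2 + 103/197) - 17058)/(-65267) = (497/197 - 17058)*(-1/65267) = -3359929/197*(-1/65267) = 3359929/12857599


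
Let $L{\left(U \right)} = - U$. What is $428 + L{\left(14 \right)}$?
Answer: $414$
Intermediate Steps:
$428 + L{\left(14 \right)} = 428 - 14 = 414$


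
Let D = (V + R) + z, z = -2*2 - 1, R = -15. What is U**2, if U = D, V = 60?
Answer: 1600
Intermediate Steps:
z = -5 (z = -4 - 1 = -5)
D = 40 (D = (60 - 15) - 5 = 45 - 5 = 40)
U = 40
U**2 = 40**2 = 1600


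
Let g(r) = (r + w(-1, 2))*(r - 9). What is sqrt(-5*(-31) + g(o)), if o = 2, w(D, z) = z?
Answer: sqrt(127) ≈ 11.269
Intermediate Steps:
g(r) = (-9 + r)*(2 + r) (g(r) = (r + 2)*(r - 9) = (2 + r)*(-9 + r) = (-9 + r)*(2 + r))
sqrt(-5*(-31) + g(o)) = sqrt(-5*(-31) + (-18 + 2**2 - 7*2)) = sqrt(155 + (-18 + 4 - 14)) = sqrt(155 - 28) = sqrt(127)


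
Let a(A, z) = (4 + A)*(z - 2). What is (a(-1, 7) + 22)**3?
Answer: 50653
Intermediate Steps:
a(A, z) = (-2 + z)*(4 + A) (a(A, z) = (4 + A)*(-2 + z) = (-2 + z)*(4 + A))
(a(-1, 7) + 22)**3 = ((-8 - 2*(-1) + 4*7 - 1*7) + 22)**3 = ((-8 + 2 + 28 - 7) + 22)**3 = (15 + 22)**3 = 37**3 = 50653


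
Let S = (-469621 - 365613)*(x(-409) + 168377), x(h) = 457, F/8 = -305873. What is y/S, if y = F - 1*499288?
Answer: 736568/35253974289 ≈ 2.0893e-5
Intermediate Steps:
F = -2446984 (F = 8*(-305873) = -2446984)
y = -2946272 (y = -2446984 - 1*499288 = -2446984 - 499288 = -2946272)
S = -141015897156 (S = (-469621 - 365613)*(457 + 168377) = -835234*168834 = -141015897156)
y/S = -2946272/(-141015897156) = -2946272*(-1/141015897156) = 736568/35253974289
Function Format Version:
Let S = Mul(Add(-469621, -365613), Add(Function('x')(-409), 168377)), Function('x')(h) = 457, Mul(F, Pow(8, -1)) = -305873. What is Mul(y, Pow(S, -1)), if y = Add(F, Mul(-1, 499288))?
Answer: Rational(736568, 35253974289) ≈ 2.0893e-5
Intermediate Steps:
F = -2446984 (F = Mul(8, -305873) = -2446984)
y = -2946272 (y = Add(-2446984, Mul(-1, 499288)) = Add(-2446984, -499288) = -2946272)
S = -141015897156 (S = Mul(Add(-469621, -365613), Add(457, 168377)) = Mul(-835234, 168834) = -141015897156)
Mul(y, Pow(S, -1)) = Mul(-2946272, Pow(-141015897156, -1)) = Mul(-2946272, Rational(-1, 141015897156)) = Rational(736568, 35253974289)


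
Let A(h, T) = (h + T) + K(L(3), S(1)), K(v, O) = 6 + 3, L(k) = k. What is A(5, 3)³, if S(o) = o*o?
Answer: 4913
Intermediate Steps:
S(o) = o²
K(v, O) = 9
A(h, T) = 9 + T + h (A(h, T) = (h + T) + 9 = (T + h) + 9 = 9 + T + h)
A(5, 3)³ = (9 + 3 + 5)³ = 17³ = 4913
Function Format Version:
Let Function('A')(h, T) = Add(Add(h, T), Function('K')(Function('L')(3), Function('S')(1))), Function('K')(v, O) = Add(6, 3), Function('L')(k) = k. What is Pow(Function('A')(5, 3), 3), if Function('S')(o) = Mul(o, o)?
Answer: 4913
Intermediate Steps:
Function('S')(o) = Pow(o, 2)
Function('K')(v, O) = 9
Function('A')(h, T) = Add(9, T, h) (Function('A')(h, T) = Add(Add(h, T), 9) = Add(Add(T, h), 9) = Add(9, T, h))
Pow(Function('A')(5, 3), 3) = Pow(Add(9, 3, 5), 3) = Pow(17, 3) = 4913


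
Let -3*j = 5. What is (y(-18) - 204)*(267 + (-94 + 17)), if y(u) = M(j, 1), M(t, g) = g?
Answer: -38570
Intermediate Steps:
j = -5/3 (j = -1/3*5 = -5/3 ≈ -1.6667)
y(u) = 1
(y(-18) - 204)*(267 + (-94 + 17)) = (1 - 204)*(267 + (-94 + 17)) = -203*(267 - 77) = -203*190 = -38570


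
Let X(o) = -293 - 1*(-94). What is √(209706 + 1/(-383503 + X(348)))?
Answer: √30874432404363922/383702 ≈ 457.94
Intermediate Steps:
X(o) = -199 (X(o) = -293 + 94 = -199)
√(209706 + 1/(-383503 + X(348))) = √(209706 + 1/(-383503 - 199)) = √(209706 + 1/(-383702)) = √(209706 - 1/383702) = √(80464611611/383702) = √30874432404363922/383702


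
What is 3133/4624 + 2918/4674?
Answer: 14068237/10806288 ≈ 1.3019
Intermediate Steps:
3133/4624 + 2918/4674 = 3133*(1/4624) + 2918*(1/4674) = 3133/4624 + 1459/2337 = 14068237/10806288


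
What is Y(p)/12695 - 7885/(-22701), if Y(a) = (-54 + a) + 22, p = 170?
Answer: 103232813/288189195 ≈ 0.35821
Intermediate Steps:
Y(a) = -32 + a
Y(p)/12695 - 7885/(-22701) = (-32 + 170)/12695 - 7885/(-22701) = 138*(1/12695) - 7885*(-1/22701) = 138/12695 + 7885/22701 = 103232813/288189195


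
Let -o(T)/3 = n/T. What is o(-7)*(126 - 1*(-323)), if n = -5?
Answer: -6735/7 ≈ -962.14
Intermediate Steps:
o(T) = 15/T (o(T) = -(-15)/T = 15/T)
o(-7)*(126 - 1*(-323)) = (15/(-7))*(126 - 1*(-323)) = (15*(-1/7))*(126 + 323) = -15/7*449 = -6735/7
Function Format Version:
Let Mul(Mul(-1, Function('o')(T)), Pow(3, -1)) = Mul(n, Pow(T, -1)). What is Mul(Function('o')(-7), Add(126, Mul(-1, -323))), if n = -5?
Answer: Rational(-6735, 7) ≈ -962.14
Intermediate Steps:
Function('o')(T) = Mul(15, Pow(T, -1)) (Function('o')(T) = Mul(-3, Mul(-5, Pow(T, -1))) = Mul(15, Pow(T, -1)))
Mul(Function('o')(-7), Add(126, Mul(-1, -323))) = Mul(Mul(15, Pow(-7, -1)), Add(126, Mul(-1, -323))) = Mul(Mul(15, Rational(-1, 7)), Add(126, 323)) = Mul(Rational(-15, 7), 449) = Rational(-6735, 7)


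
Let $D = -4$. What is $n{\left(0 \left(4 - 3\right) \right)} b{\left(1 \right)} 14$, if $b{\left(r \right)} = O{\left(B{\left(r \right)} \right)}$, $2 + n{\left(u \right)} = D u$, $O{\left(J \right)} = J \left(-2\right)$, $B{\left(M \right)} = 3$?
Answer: $168$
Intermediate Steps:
$O{\left(J \right)} = - 2 J$
$n{\left(u \right)} = -2 - 4 u$
$b{\left(r \right)} = -6$ ($b{\left(r \right)} = \left(-2\right) 3 = -6$)
$n{\left(0 \left(4 - 3\right) \right)} b{\left(1 \right)} 14 = \left(-2 - 4 \cdot 0 \left(4 - 3\right)\right) \left(-6\right) 14 = \left(-2 - 4 \cdot 0 \cdot 1\right) \left(-6\right) 14 = \left(-2 - 0\right) \left(-6\right) 14 = \left(-2 + 0\right) \left(-6\right) 14 = \left(-2\right) \left(-6\right) 14 = 12 \cdot 14 = 168$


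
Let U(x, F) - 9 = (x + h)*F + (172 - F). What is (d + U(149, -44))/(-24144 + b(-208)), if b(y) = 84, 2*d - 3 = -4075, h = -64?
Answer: 5551/24060 ≈ 0.23071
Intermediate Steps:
d = -2036 (d = 3/2 + (1/2)*(-4075) = 3/2 - 4075/2 = -2036)
U(x, F) = 181 - F + F*(-64 + x) (U(x, F) = 9 + ((x - 64)*F + (172 - F)) = 9 + ((-64 + x)*F + (172 - F)) = 9 + (F*(-64 + x) + (172 - F)) = 9 + (172 - F + F*(-64 + x)) = 181 - F + F*(-64 + x))
(d + U(149, -44))/(-24144 + b(-208)) = (-2036 + (181 - 65*(-44) - 44*149))/(-24144 + 84) = (-2036 + (181 + 2860 - 6556))/(-24060) = (-2036 - 3515)*(-1/24060) = -5551*(-1/24060) = 5551/24060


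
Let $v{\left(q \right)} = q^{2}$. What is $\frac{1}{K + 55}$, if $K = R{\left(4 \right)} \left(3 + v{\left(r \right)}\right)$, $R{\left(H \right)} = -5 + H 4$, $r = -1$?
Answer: $\frac{1}{99} \approx 0.010101$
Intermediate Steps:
$R{\left(H \right)} = -5 + 4 H$
$K = 44$ ($K = \left(-5 + 4 \cdot 4\right) \left(3 + \left(-1\right)^{2}\right) = \left(-5 + 16\right) \left(3 + 1\right) = 11 \cdot 4 = 44$)
$\frac{1}{K + 55} = \frac{1}{44 + 55} = \frac{1}{99}$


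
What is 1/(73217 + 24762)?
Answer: 1/97979 ≈ 1.0206e-5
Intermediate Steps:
1/(73217 + 24762) = 1/97979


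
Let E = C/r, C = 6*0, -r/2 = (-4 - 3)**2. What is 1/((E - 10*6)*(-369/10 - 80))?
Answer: 1/7014 ≈ 0.00014257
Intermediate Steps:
r = -98 (r = -2*(-4 - 3)**2 = -2*(-7)**2 = -2*49 = -98)
C = 0
E = 0 (E = 0/(-98) = 0*(-1/98) = 0)
1/((E - 10*6)*(-369/10 - 80)) = 1/((0 - 10*6)*(-369/10 - 80)) = 1/((0 - 60)*(-369*1/10 - 80)) = 1/(-60*(-369/10 - 80)) = 1/(-60*(-1169/10)) = 1/7014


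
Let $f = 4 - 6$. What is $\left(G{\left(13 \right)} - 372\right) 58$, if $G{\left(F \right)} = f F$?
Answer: $-23084$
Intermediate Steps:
$f = -2$
$G{\left(F \right)} = - 2 F$
$\left(G{\left(13 \right)} - 372\right) 58 = \left(\left(-2\right) 13 - 372\right) 58 = \left(-26 - 372\right) 58 = \left(-398\right) 58 = -23084$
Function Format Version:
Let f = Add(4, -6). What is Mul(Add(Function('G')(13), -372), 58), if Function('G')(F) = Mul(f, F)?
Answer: -23084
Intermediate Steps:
f = -2
Function('G')(F) = Mul(-2, F)
Mul(Add(Function('G')(13), -372), 58) = Mul(Add(Mul(-2, 13), -372), 58) = Mul(Add(-26, -372), 58) = Mul(-398, 58) = -23084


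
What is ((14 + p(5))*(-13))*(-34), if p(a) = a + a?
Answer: 10608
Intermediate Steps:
p(a) = 2*a
((14 + p(5))*(-13))*(-34) = ((14 + 2*5)*(-13))*(-34) = ((14 + 10)*(-13))*(-34) = (24*(-13))*(-34) = -312*(-34) = 10608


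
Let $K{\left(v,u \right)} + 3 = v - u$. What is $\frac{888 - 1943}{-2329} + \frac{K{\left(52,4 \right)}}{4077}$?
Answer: $\frac{489560}{1055037} \approx 0.46402$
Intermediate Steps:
$K{\left(v,u \right)} = -3 + v - u$ ($K{\left(v,u \right)} = -3 - \left(u - v\right) = -3 + v - u$)
$\frac{888 - 1943}{-2329} + \frac{K{\left(52,4 \right)}}{4077} = \frac{888 - 1943}{-2329} + \frac{-3 + 52 - 4}{4077} = \left(888 - 1943\right) \left(- \frac{1}{2329}\right) + \left(-3 + 52 - 4\right) \frac{1}{4077} = \left(-1055\right) \left(- \frac{1}{2329}\right) + 45 \cdot \frac{1}{4077} = \frac{1055}{2329} + \frac{5}{453} = \frac{489560}{1055037}$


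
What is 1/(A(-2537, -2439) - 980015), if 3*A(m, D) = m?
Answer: -3/2942582 ≈ -1.0195e-6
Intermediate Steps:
A(m, D) = m/3
1/(A(-2537, -2439) - 980015) = 1/((1/3)*(-2537) - 980015) = 1/(-2537/3 - 980015) = 1/(-2942582/3) = -3/2942582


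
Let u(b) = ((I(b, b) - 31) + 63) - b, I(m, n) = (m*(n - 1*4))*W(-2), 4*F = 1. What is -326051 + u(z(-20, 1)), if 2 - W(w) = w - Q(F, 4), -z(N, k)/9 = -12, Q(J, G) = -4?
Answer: -326127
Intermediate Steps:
F = 1/4 (F = (1/4)*1 = 1/4 ≈ 0.25000)
z(N, k) = 108 (z(N, k) = -9*(-12) = 108)
W(w) = -2 - w (W(w) = 2 - (w - 1*(-4)) = 2 - (w + 4) = 2 - (4 + w) = 2 + (-4 - w) = -2 - w)
I(m, n) = 0 (I(m, n) = (m*(n - 1*4))*(-2 - 1*(-2)) = (m*(n - 4))*(-2 + 2) = (m*(-4 + n))*0 = 0)
u(b) = 32 - b (u(b) = ((0 - 31) + 63) - b = (-31 + 63) - b = 32 - b)
-326051 + u(z(-20, 1)) = -326051 + (32 - 1*108) = -326051 + (32 - 108) = -326051 - 76 = -326127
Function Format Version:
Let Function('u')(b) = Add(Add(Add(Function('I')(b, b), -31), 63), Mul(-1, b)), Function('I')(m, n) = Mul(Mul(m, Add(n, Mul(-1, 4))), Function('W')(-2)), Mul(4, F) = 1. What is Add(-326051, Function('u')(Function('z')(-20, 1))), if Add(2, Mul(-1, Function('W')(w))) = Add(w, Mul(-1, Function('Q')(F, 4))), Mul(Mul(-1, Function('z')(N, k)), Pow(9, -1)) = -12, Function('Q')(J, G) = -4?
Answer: -326127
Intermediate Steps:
F = Rational(1, 4) (F = Mul(Rational(1, 4), 1) = Rational(1, 4) ≈ 0.25000)
Function('z')(N, k) = 108 (Function('z')(N, k) = Mul(-9, -12) = 108)
Function('W')(w) = Add(-2, Mul(-1, w)) (Function('W')(w) = Add(2, Mul(-1, Add(w, Mul(-1, -4)))) = Add(2, Mul(-1, Add(w, 4))) = Add(2, Mul(-1, Add(4, w))) = Add(2, Add(-4, Mul(-1, w))) = Add(-2, Mul(-1, w)))
Function('I')(m, n) = 0 (Function('I')(m, n) = Mul(Mul(m, Add(n, Mul(-1, 4))), Add(-2, Mul(-1, -2))) = Mul(Mul(m, Add(n, -4)), Add(-2, 2)) = Mul(Mul(m, Add(-4, n)), 0) = 0)
Function('u')(b) = Add(32, Mul(-1, b)) (Function('u')(b) = Add(Add(Add(0, -31), 63), Mul(-1, b)) = Add(Add(-31, 63), Mul(-1, b)) = Add(32, Mul(-1, b)))
Add(-326051, Function('u')(Function('z')(-20, 1))) = Add(-326051, Add(32, Mul(-1, 108))) = Add(-326051, Add(32, -108)) = Add(-326051, -76) = -326127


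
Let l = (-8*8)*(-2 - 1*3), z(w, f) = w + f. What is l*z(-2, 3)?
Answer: 320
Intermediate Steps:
z(w, f) = f + w
l = 320 (l = -64*(-2 - 3) = -64*(-5) = 320)
l*z(-2, 3) = 320*(3 - 2) = 320*1 = 320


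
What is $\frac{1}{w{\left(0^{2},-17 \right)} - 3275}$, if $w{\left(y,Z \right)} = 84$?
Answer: $- \frac{1}{3191} \approx -0.00031338$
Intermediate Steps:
$\frac{1}{w{\left(0^{2},-17 \right)} - 3275} = \frac{1}{84 - 3275} = \frac{1}{-3191} = - \frac{1}{3191}$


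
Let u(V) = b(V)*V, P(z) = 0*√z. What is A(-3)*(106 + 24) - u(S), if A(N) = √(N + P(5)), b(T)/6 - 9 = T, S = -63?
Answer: -20412 + 130*I*√3 ≈ -20412.0 + 225.17*I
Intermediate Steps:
P(z) = 0
b(T) = 54 + 6*T
A(N) = √N (A(N) = √(N + 0) = √N)
u(V) = V*(54 + 6*V) (u(V) = (54 + 6*V)*V = V*(54 + 6*V))
A(-3)*(106 + 24) - u(S) = √(-3)*(106 + 24) - 6*(-63)*(9 - 63) = (I*√3)*130 - 6*(-63)*(-54) = 130*I*√3 - 1*20412 = 130*I*√3 - 20412 = -20412 + 130*I*√3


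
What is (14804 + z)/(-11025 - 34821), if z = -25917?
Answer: 11113/45846 ≈ 0.24240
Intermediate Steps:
(14804 + z)/(-11025 - 34821) = (14804 - 25917)/(-11025 - 34821) = -11113/(-45846) = -11113*(-1/45846) = 11113/45846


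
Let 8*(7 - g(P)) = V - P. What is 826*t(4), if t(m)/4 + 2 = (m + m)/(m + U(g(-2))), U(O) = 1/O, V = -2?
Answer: -6608/29 ≈ -227.86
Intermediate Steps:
g(P) = 29/4 + P/8 (g(P) = 7 - (-2 - P)/8 = 7 + (1/4 + P/8) = 29/4 + P/8)
t(m) = -8 + 8*m/(1/7 + m) (t(m) = -8 + 4*((m + m)/(m + 1/(29/4 + (1/8)*(-2)))) = -8 + 4*((2*m)/(m + 1/(29/4 - 1/4))) = -8 + 4*((2*m)/(m + 1/7)) = -8 + 4*((2*m)/(1/7 + m)) = -8 + 4*(2*m/(1/7 + m)) = -8 + 8*m/(1/7 + m))
826*t(4) = 826*(-8/(1 + 7*4)) = 826*(-8/(1 + 28)) = 826*(-8/29) = -6608/29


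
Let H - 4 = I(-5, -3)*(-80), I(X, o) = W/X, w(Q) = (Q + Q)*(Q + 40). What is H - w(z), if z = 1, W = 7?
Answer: 34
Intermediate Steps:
w(Q) = 2*Q*(40 + Q) (w(Q) = (2*Q)*(40 + Q) = 2*Q*(40 + Q))
I(X, o) = 7/X
H = 116 (H = 4 + (7/(-5))*(-80) = 4 + (7*(-1/5))*(-80) = 4 - 7/5*(-80) = 4 + 112 = 116)
H - w(z) = 116 - 2*(40 + 1) = 116 - 2*41 = 116 - 1*82 = 116 - 82 = 34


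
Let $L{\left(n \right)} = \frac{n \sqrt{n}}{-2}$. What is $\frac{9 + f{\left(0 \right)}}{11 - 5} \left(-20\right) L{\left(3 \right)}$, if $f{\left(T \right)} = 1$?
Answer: $50 \sqrt{3} \approx 86.603$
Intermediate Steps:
$L{\left(n \right)} = - \frac{n^{\frac{3}{2}}}{2}$ ($L{\left(n \right)} = n^{\frac{3}{2}} \left(- \frac{1}{2}\right) = - \frac{n^{\frac{3}{2}}}{2}$)
$\frac{9 + f{\left(0 \right)}}{11 - 5} \left(-20\right) L{\left(3 \right)} = \frac{9 + 1}{11 - 5} \left(-20\right) \left(- \frac{3^{\frac{3}{2}}}{2}\right) = \frac{10}{6} \left(-20\right) \left(- \frac{3 \sqrt{3}}{2}\right) = 10 \cdot \frac{1}{6} \left(-20\right) \left(- \frac{3 \sqrt{3}}{2}\right) = \frac{5}{3} \left(-20\right) \left(- \frac{3 \sqrt{3}}{2}\right) = - \frac{100 \left(- \frac{3 \sqrt{3}}{2}\right)}{3} = 50 \sqrt{3}$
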